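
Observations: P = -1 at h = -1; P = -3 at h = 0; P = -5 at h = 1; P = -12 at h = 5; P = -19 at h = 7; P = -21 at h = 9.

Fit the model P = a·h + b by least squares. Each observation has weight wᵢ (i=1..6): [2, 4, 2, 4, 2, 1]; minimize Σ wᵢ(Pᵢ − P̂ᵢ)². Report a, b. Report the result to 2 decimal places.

With design matrix X, XᵀWX = [[283, 43]; [43, 15]] and XᵀWP = [-703, -131]ᵀ.
Eliminating b: 15·(row 1) − 43·(row 2) gives 2396·a = 15·(-703) − 43·(-131) = -4912, so a = -1228/599.
Then b = ((-131) − 43·(-1228/599))/15 = -1711/599.

a = -2.05, b = -2.86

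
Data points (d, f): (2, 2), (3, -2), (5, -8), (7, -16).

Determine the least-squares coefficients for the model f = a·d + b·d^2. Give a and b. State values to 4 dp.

a = 1.0186, b = -0.4823

The normal equations are: 87·a + 503·b = -154;  503·a + 3123·b = -994.
(Σd·d = 87, Σd·d^2 = 503, Σd^2·d^2 = 3123, Σd·f = -154, Σd^2·f = -994.)
det = 87·3123 − 503² = 18692.
a = ((-154)·3123 − 503·(-994))/18692 = 4760/4673; b = (87·(-994) − 503·(-154))/18692 = -2254/4673.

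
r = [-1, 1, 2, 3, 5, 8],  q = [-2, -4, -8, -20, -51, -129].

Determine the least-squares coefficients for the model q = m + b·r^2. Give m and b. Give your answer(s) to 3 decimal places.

Compute the Gram sums: Σ1 = 6, Σr^2 = 104, Σr^2·r^2 = 4820.
For Mᵀq: Σq = -214, Σr^2·q = -9749.
Normal equations: [[6, 104]; [104, 4820]]·[m, b]ᵀ = [-214, -9749]ᵀ.
Eliminating b: 4820·(row 1) − 104·(row 2) gives 18104·m = 4820·(-214) − 104·(-9749) = -17584, so m = -2198/2263.
Then b = ((-9749) − 104·(-2198/2263))/4820 = -18119/9052.

m = -0.971, b = -2.002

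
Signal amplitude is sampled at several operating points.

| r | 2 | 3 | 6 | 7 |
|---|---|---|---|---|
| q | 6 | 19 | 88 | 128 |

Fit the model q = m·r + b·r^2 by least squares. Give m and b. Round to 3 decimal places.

m = -3.096, b = 3.024

Forming AᵀA = [[98, 594]; [594, 3794]] and Aᵀq = [1493, 9635]ᵀ gives AᵀA·[m, b]ᵀ = Aᵀq.
det = 98·3794 − 594² = 18976.
m = (1493·3794 − 594·9635)/18976 = -14687/4744; b = (98·9635 − 594·1493)/18976 = 14347/4744.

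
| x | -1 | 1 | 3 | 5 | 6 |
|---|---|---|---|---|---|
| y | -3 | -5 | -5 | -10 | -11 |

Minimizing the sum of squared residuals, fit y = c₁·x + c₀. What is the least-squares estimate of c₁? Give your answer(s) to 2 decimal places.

c₁ = -1.15

The normal system MᵀM·[c₁, c₀]ᵀ = Mᵀy is [[72, 14]; [14, 5]]·[c₁, c₀]ᵀ = [-133, -34]ᵀ.
Determinant 72·5 − 14² = 164.
c₁ = ((-133)·5 − 14·(-34))/164 = -189/164; c₀ = (72·(-34) − 14·(-133))/164 = -293/82.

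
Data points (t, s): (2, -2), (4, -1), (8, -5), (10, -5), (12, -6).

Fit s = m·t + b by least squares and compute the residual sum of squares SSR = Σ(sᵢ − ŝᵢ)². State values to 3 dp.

SSR = 2.779

The normal system XᵀX·[m, b]ᵀ = Xᵀs is [[328, 36]; [36, 5]]·[m, b]ᵀ = [-170, -19]ᵀ.
det = 328·5 − 36² = 344.
m = ((-170)·5 − 36·(-19))/344 = -83/172; b = (328·(-19) − 36·(-170))/344 = -14/43.
Residuals: -61/86, 54/43, -35/43, 13/86, 5/43; SSR = 239/86.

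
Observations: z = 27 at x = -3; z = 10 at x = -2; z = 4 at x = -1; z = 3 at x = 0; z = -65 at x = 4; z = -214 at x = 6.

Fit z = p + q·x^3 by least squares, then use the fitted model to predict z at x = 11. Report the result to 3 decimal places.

ẑ = -1330.027

MᵀM·[p, q]ᵀ = Mᵀz reads: 6·p + 244·q = -235;  244·p + 51546·q = -51197.
(Σ1 = 6, Σx^3 = 244, Σx^3·x^3 = 51546, Σz = -235, Σx^3·z = -51197.)
Eliminating q: 51546·(row 1) − 244·(row 2) gives 249740·p = 51546·(-235) − 244·(-51197) = 378758, so p = 189379/124870.
Then q = ((-51197) − 244·(189379/124870))/51546 = -124921/124870.
At x = 11: ẑ = (189379/124870)·(1) + (-124921/124870)·(1331) = -83040236/62435.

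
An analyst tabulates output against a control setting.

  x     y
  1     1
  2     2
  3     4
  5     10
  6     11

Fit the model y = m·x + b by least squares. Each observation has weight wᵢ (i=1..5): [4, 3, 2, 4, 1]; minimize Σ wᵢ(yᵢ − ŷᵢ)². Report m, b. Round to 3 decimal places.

m = 2.250, b = -1.821

Sums needed: Σwᵢ·x·x = 170, Σwᵢ·x = 42, Σwᵢ·1 = 14.
For AᵀWy: Σwᵢ·x·y = 306, Σwᵢ·y = 69.
Normal equations: [[170, 42]; [42, 14]]·[m, b]ᵀ = [306, 69]ᵀ.
Eliminating b: 14·(row 1) − 42·(row 2) gives 616·m = 14·306 − 42·69 = 1386, so m = 9/4.
Then b = (69 − 42·(9/4))/14 = -51/28.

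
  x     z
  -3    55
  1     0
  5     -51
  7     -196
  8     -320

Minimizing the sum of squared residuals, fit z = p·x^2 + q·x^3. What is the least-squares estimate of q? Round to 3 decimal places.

q = -1.002

Forming AᵀA = [[7204, 52458]; [52458, 396148]] and Aᵀz = [-30864, -238928]ᵀ gives AᵀA·[p, q]ᵀ = Aᵀz.
Determinant 7204·396148 − 52458² = 102008428.
p = ((-30864)·396148 − 52458·(-238928))/102008428 = 76743288/25502107; q = (7204·(-238928) − 52458·(-30864))/102008428 = -25543400/25502107.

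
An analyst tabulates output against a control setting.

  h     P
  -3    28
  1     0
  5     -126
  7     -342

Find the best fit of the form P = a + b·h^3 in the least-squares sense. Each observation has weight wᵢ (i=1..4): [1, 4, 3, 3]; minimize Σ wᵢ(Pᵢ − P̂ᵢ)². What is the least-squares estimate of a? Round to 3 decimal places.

Compute the Gram sums: Σwᵢ·1 = 11, Σwᵢ·h^3 = 1381, Σwᵢ·h^3·h^3 = 400555.
Moment sums: Σwᵢ·P = -1376, Σwᵢ·h^3·P = -399924.
Determinant 11·400555 − 1381² = 2498944.
a = ((-1376)·400555 − 1381·(-399924))/2498944 = 282841/624736; b = (11·(-399924) − 1381·(-1376))/2498944 = -624727/624736.

a = 0.453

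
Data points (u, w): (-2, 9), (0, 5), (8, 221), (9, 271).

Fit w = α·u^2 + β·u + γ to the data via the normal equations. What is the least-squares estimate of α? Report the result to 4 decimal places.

From the data, Σu^2·u^2 = 10673, Σu^2·u = 1233, Σu^2 = 149, Σu·u = 149, Σu = 15, Σ1 = 4.
Moment sums: Σu^2·w = 36131, Σu·w = 4189, Σw = 506.
So AᵀA·[α, β, γ]ᵀ = Aᵀw: [[10673, 1233, 149]; [1233, 149, 15]; [149, 15, 4]]·[α, β, γ]ᵀ = [36131, 4189, 506]ᵀ.
Inverting the 3×3 Gram matrix, [α, β, γ]ᵀ = [934/331, 1388/331, 1875/331]ᵀ.

α = 2.8218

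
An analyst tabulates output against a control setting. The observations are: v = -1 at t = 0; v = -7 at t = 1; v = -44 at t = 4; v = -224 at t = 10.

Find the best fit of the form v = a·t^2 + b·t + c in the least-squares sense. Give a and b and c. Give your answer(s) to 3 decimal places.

a = -1.925, b = -3.001, c = -1.433

Entries of XᵀX: Σt^2·t^2 = 10257, Σt^2·t = 1065, Σt^2 = 117, Σt·t = 117, Σt = 15, Σ1 = 4.
Moment sums: Σt^2·v = -23111, Σt·v = -2423, Σv = -276.
Solving the 3×3 system (Gaussian elimination) gives a = -29549/15348, b = -46057/15348, c = -3665/2558.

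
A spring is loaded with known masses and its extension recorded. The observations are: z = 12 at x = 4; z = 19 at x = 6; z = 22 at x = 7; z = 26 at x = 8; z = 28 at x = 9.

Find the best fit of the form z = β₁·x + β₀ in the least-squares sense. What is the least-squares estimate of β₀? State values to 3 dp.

β₀ = -0.838

Normal-equation sums: Σx·x = 246, Σx = 34, Σ1 = 5.
And Σx·z = 776, Σz = 107.
AᵀA·[β₁, β₀]ᵀ = Aᵀz becomes [[246, 34]; [34, 5]]·[β₁, β₀]ᵀ = [776, 107]ᵀ.
det = 246·5 − 34² = 74.
β₁ = (776·5 − 34·107)/74 = 121/37; β₀ = (246·107 − 34·776)/74 = -31/37.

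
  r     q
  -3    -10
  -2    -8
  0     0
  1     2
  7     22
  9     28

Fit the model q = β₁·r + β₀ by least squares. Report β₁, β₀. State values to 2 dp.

The normal system MᵀM·[β₁, β₀]ᵀ = Mᵀq is [[144, 12]; [12, 6]]·[β₁, β₀]ᵀ = [454, 34]ᵀ.
det = 144·6 − 12² = 720.
β₁ = (454·6 − 12·34)/720 = 193/60; β₀ = (144·34 − 12·454)/720 = -23/30.

β₁ = 3.22, β₀ = -0.77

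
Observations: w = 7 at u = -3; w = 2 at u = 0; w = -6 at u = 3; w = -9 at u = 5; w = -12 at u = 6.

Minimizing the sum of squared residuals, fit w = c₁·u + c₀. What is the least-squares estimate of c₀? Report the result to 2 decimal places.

c₀ = 1.07

With design matrix M, MᵀM = [[79, 11]; [11, 5]] and Mᵀw = [-156, -18]ᵀ.
Determinant 79·5 − 11² = 274.
c₁ = ((-156)·5 − 11·(-18))/274 = -291/137; c₀ = (79·(-18) − 11·(-156))/274 = 147/137.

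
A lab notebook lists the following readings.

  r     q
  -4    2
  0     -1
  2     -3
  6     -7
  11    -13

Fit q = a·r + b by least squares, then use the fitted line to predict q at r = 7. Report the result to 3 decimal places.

Normal-equation sums: Σr·r = 177, Σr = 15, Σ1 = 5.
For Aᵀq: Σr·q = -199, Σq = -22.
det = 177·5 − 15² = 660.
a = ((-199)·5 − 15·(-22))/660 = -133/132; b = (177·(-22) − 15·(-199))/660 = -303/220.
At r = 7: q̂ = (-133/132)·(7) + (-303/220)·(1) = -1391/165.

q̂ = -8.430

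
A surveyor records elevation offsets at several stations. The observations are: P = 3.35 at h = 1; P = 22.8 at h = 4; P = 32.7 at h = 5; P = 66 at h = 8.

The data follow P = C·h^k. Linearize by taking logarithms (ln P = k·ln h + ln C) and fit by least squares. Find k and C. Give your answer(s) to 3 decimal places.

Linearized form: ln P = k·ln h + ln C. From the 4 transformed points,
Σln h = 5.0752, Σ(ln h)² = 8.8362, Σln P = 12.0128, Σln h·ln P = 18.6595.
Normal system: [[8.8362, 5.0752]; [5.0752, 4]]·[k, ln C]ᵀ = [18.6595, 12.0128]ᵀ.
Solving (det = 9.5873): k = 1.42595, ln C = 1.19395, so C = exp(1.19395) = 3.30009.

k = 1.426, C = 3.300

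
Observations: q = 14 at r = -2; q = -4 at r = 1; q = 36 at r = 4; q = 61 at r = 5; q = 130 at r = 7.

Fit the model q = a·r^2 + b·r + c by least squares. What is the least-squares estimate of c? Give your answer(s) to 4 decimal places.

Normal-equation sums: Σr^2·r^2 = 3299, Σr^2·r = 525, Σr^2 = 95, Σr·r = 95, Σr = 15, Σ1 = 5.
And Σr^2·q = 8523, Σr·q = 1327, Σq = 237.
MᵀM·[a, b, c]ᵀ = Mᵀq becomes [[3299, 525, 95]; [525, 95, 15]; [95, 15, 5]]·[a, b, c]ᵀ = [8523, 1327, 237]ᵀ.
Solving the 3×3 system (Gaussian elimination) gives a = 886/285, b = -1236/475, c = -5501/1425.

c = -3.8604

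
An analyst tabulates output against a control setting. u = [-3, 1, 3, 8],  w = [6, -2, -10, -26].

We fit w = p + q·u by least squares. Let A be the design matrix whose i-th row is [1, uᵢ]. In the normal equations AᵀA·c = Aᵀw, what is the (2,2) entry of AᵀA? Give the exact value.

83

Row 2 ↔ basis u, column 2 ↔ basis u, so (AᵀA)_{2,2} = Σᵢ (u)·(u) = (-3)·(-3) + (1)·(1) + (3)·(3) + (8)·(8) = 83.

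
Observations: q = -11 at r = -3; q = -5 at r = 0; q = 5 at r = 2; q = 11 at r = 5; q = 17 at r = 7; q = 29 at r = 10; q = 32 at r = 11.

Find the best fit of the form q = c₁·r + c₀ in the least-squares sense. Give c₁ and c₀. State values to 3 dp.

Entries of MᵀM: Σr·r = 308, Σr = 32, Σ1 = 7.
Moment sums: Σr·q = 859, Σq = 78.
Normal equations: [[308, 32]; [32, 7]]·[c₁, c₀]ᵀ = [859, 78]ᵀ.
Eliminating c₀: 7·(row 1) − 32·(row 2) gives 1132·c₁ = 7·859 − 32·78 = 3517, so c₁ = 3517/1132.
Then c₀ = (78 − 32·(3517/1132))/7 = -866/283.

c₁ = 3.107, c₀ = -3.060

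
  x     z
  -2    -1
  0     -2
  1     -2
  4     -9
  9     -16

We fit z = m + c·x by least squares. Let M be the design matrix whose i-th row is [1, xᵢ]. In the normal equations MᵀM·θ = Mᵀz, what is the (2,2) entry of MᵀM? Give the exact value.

102

Row 2 ↔ basis x, column 2 ↔ basis x, so (MᵀM)_{2,2} = Σᵢ (x)·(x) = (-2)·(-2) + (0)·(0) + (1)·(1) + (4)·(4) + (9)·(9) = 102.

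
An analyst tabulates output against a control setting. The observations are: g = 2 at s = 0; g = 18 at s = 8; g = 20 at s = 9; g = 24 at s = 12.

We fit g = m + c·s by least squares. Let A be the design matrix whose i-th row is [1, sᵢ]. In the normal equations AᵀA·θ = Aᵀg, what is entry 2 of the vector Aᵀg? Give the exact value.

Entry 2 ↔ basis s, so (Aᵀg)_{2} = Σᵢ (s)·gᵢ = (0)·(2) + (8)·(18) + (9)·(20) + (12)·(24) = 612.

612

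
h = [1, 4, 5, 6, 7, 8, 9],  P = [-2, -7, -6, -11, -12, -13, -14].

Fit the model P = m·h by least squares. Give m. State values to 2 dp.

m = -1.62

The normal system XᵀX·[m]ᵀ = XᵀP is [[272]]·[m]ᵀ = [-440]ᵀ.
Hence m = -440 / 272 ≈ -1.61765.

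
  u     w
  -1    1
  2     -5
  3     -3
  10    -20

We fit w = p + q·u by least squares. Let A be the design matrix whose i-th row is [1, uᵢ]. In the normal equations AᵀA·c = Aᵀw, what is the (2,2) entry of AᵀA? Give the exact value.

114

Row 2 ↔ basis u, column 2 ↔ basis u, so (AᵀA)_{2,2} = Σᵢ (u)·(u) = (-1)·(-1) + (2)·(2) + (3)·(3) + (10)·(10) = 114.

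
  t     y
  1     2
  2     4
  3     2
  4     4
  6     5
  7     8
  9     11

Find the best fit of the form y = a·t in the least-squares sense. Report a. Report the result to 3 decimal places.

MᵀM·[a]ᵀ = Mᵀy reads: 196·a = 217.
(Σt·t = 196, Σt·y = 217.)
Hence a = 217 / 196 ≈ 1.10714.

a = 1.107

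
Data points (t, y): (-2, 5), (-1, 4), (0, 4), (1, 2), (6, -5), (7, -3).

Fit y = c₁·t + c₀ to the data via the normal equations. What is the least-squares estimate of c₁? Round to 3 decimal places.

The normal equations are: 91·c₁ + 11·c₀ = -63;  11·c₁ + 6·c₀ = 7.
(Σt·t = 91, Σt = 11, Σ1 = 6, Σt·y = -63, Σy = 7.)
Eliminating c₀: 6·(row 1) − 11·(row 2) gives 425·c₁ = 6·(-63) − 11·7 = -455, so c₁ = -91/85.
Then c₀ = (7 − 11·(-91/85))/6 = 266/85.

c₁ = -1.071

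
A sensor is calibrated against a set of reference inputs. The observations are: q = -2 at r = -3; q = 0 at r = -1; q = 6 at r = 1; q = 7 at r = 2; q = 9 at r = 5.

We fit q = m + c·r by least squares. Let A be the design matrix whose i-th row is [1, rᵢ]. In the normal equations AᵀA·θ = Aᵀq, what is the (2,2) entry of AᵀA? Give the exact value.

Row 2 ↔ basis r, column 2 ↔ basis r, so (AᵀA)_{2,2} = Σᵢ (r)·(r) = (-3)·(-3) + (-1)·(-1) + (1)·(1) + (2)·(2) + (5)·(5) = 40.

40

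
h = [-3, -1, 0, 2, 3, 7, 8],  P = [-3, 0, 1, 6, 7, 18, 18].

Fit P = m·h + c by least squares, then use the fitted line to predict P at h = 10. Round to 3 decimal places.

Forming MᵀM = [[136, 16]; [16, 7]] and MᵀP = [312, 47]ᵀ gives MᵀM·[m, c]ᵀ = MᵀP.
Δ = 136·7 − 16² = 696.
m = (312·7 − 16·47)/696 = 179/87; c = (136·47 − 16·312)/696 = 175/87.
At h = 10: P̂ = (179/87)·(10) + (175/87)·(1) = 655/29.

P̂ = 22.586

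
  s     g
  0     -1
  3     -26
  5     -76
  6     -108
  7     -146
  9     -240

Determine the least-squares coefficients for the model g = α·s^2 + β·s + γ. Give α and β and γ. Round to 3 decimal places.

With design matrix M, MᵀM = [[10964, 1440, 200]; [1440, 200, 30]; [200, 30, 6]] and Mᵀg = [-32616, -4288, -597]ᵀ.
Inverting the 3×3 Gram matrix, [α, β, γ]ᵀ = [-426/145, -299/1450, -78/145]ᵀ.

α = -2.938, β = -0.206, γ = -0.538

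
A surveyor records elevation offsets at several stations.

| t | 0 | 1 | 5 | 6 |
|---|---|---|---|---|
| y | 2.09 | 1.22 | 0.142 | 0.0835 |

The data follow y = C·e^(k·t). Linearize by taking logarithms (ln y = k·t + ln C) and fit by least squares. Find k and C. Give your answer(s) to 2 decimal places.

k = -0.54, C = 2.09

With ln yᵢ as the transformed response and tᵢ as the regressor:
AᵀA = [[62.0000, 12.0000]; [12.0000, 4]], rhs = [-24.4582, -3.4988]ᵀ  (here Σt = 12.0000, Σ(t)² = 62.0000, Σln y = -3.4988, Σt·ln y = -24.4582).
Δ = 62.0000·4 − (12.0000)² = 104.0000; k = (-24.4582·4 − 12.0000·-3.4988)/104.0000 = -0.53699, ln C = (62.0000·-3.4988 − 12.0000·-24.4582)/104.0000 = 0.73627, so C = exp(0.73627) = 2.08813.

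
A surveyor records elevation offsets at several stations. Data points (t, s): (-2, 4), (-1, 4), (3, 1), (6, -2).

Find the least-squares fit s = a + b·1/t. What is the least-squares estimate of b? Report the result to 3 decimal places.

With design matrix X, XᵀX = [[4, -1]; [-1, 25/18]] and Xᵀs = [7, -6]ᵀ.
det = 4·(25/18) − (-1)² = 41/9.
a = (7·(25/18) − (-1)·(-6))/(41/9) = 67/82; b = (4·(-6) − (-1)·7)/(41/9) = -153/41.

b = -3.732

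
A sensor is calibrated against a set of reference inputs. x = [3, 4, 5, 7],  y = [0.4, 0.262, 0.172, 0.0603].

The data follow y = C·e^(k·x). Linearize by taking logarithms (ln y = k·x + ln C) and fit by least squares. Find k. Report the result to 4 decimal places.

Linearized form: ln y = k·x + ln C. From the 4 transformed points,
Sums: Σx = 19.0000, Σ(x)² = 99.0000, Σln y = -6.8244, Σx·ln y = -36.5668.
Normal system: [[99.0000, 19.0000]; [19.0000, 4]]·[k, ln C]ᵀ = [-36.5668, -6.8244]ᵀ.
Solving (det = 35.0000): k = -0.47439, ln C = 0.54728.

k = -0.4744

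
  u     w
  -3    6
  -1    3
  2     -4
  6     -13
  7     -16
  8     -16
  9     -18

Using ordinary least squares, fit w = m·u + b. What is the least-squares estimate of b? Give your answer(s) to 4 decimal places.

b = 0.1082

The normal equations are: 244·m + 28·b = -509;  28·m + 7·b = -58.
Eliminating b: 7·(row 1) − 28·(row 2) gives 924·m = 7·(-509) − 28·(-58) = -1939, so m = -277/132.
Then b = ((-58) − 28·(-277/132))/7 = 25/231.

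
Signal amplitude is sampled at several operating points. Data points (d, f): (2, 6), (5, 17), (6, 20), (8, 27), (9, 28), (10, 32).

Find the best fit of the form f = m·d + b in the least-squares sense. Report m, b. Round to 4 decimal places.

m = 3.1923, b = 0.3846

Entries of MᵀM: Σd·d = 310, Σd = 40, Σ1 = 6.
Moment sums: Σd·f = 1005, Σf = 130.
MᵀM·[m, b]ᵀ = Mᵀf becomes [[310, 40]; [40, 6]]·[m, b]ᵀ = [1005, 130]ᵀ.
Determinant 310·6 − 40² = 260.
m = (1005·6 − 40·130)/260 = 83/26; b = (310·130 − 40·1005)/260 = 5/13.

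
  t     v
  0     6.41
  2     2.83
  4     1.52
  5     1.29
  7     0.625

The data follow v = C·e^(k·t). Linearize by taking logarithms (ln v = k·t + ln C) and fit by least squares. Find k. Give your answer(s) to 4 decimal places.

k = -0.3228

Linearized form: ln v = k·t + ln C. From the 5 transformed points,
Σt = 18.0000, Σ(t)² = 94.0000, Σln v = 3.1015, Σt·ln v = 1.7386.
Normal system: [[94.0000, 18.0000]; [18.0000, 5]]·[k, ln C]ᵀ = [1.7386, 3.1015]ᵀ.
Solving (det = 146.0000): k = -0.32283, ln C = 1.78250.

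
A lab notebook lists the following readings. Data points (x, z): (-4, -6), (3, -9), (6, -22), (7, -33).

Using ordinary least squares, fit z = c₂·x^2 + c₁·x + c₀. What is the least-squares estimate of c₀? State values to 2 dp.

c₀ = -1.29

Normal-equation sums: Σx^2·x^2 = 4034, Σx^2·x = 522, Σx^2 = 110, Σx·x = 110, Σx = 12, Σ1 = 4.
Right-hand side: Σx^2·z = -2586, Σx·z = -366, Σz = -70.
So AᵀA·[c₂, c₁, c₀]ᵀ = Aᵀz: [[4034, 522, 110]; [522, 110, 12]; [110, 12, 4]]·[c₂, c₁, c₀]ᵀ = [-2586, -366, -70]ᵀ.
Solving the 3×3 system (Gaussian elimination) gives c₂ = -9481/18901, c₁ = -15246/18901, c₀ = -24302/18901.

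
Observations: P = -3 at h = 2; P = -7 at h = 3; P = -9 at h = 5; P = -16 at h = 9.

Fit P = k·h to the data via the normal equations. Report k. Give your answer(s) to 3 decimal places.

k = -1.815

With design matrix X, XᵀX = [[119]] and XᵀP = [-216]ᵀ.
k = (-216)/119 = -1.81513.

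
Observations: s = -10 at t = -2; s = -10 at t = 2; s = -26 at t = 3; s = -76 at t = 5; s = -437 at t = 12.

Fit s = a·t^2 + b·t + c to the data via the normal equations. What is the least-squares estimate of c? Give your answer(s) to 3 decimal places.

c = 1.843

Forming AᵀA = [[21474, 1880, 186]; [1880, 186, 20]; [186, 20, 5]] and Aᵀs = [-65142, -5702, -559]ᵀ gives AᵀA·[a, b, c]ᵀ = Aᵀs.
Solving the 3×3 system (Gaussian elimination) gives a = -954284/315391, b = -85647/315391, c = 581239/315391.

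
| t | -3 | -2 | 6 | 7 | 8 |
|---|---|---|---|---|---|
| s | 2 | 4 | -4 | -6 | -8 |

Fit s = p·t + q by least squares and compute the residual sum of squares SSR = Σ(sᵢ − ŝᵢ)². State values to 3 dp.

SSR = 6.556

Forming XᵀX = [[162, 16]; [16, 5]] and Xᵀs = [-144, -12]ᵀ gives XᵀX·[p, q]ᵀ = Xᵀs.
Eliminating q: 5·(row 1) − 16·(row 2) gives 554·p = 5·(-144) − 16·(-12) = -528, so p = -264/277.
Then q = ((-12) − 16·(-264/277))/5 = 180/277.
Residuals: -418/277, 400/277, 296/277, 6/277, -284/277; SSR = 1816/277.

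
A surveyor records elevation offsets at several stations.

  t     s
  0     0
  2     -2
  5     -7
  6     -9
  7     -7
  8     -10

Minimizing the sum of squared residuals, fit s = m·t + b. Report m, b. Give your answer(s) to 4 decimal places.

With design matrix A, AᵀA = [[178, 28]; [28, 6]] and Aᵀs = [-222, -35]ᵀ.
det = 178·6 − 28² = 284.
m = ((-222)·6 − 28·(-35))/284 = -88/71; b = (178·(-35) − 28·(-222))/284 = -7/142.

m = -1.2394, b = -0.0493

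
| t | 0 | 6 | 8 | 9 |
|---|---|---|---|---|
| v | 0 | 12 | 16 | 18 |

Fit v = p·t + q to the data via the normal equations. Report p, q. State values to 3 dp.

Normal-equation sums: Σt·t = 181, Σt = 23, Σ1 = 4.
Moment sums: Σt·v = 362, Σv = 46.
Δ = 181·4 − 23² = 195.
p = (362·4 − 23·46)/195 = 2; q = (181·46 − 23·362)/195 = 0.

p = 2.000, q = 0.000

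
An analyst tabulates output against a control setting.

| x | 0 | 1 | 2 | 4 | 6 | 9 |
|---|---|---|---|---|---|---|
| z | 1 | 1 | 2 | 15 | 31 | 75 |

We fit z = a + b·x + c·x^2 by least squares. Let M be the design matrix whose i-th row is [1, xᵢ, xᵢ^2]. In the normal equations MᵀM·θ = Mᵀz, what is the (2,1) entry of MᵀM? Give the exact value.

22

Row 2 ↔ basis x, column 1 ↔ basis 1, so (MᵀM)_{2,1} = Σᵢ x = (0)·(1) + (1)·(1) + (2)·(1) + (4)·(1) + (6)·(1) + (9)·(1) = 22.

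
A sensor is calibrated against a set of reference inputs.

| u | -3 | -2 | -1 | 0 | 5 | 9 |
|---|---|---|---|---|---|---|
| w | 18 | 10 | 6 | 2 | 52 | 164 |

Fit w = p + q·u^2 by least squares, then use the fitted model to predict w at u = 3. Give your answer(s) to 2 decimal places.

ŵ = 20.04

Entries of XᵀX: Σ1 = 6, Σu^2 = 120, Σu^2·u^2 = 7284.
Moment sums: Σw = 252, Σu^2·w = 14792.
det = 6·7284 − 120² = 29304.
p = (252·7284 − 120·14792)/29304 = 2522/1221; q = (6·14792 − 120·252)/29304 = 2438/1221.
At u = 3: ŵ = (2522/1221)·(1) + (2438/1221)·(9) = 2224/111.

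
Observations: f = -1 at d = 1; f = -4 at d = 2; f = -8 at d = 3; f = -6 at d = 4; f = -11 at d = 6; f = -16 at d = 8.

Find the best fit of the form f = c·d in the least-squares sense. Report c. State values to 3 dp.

c = -1.931

From the data, Σd·d = 130.
Moment sums: Σd·f = -251.
Normal equations: [[130]]·[c]ᵀ = [-251]ᵀ.
c = (-251)/130 = -1.93077.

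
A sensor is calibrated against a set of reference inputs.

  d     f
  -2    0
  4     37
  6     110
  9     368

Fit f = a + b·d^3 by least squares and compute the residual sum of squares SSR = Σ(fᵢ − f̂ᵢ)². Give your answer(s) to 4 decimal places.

Normal-equation sums: Σ1 = 4, Σd^3 = 1001, Σd^3·d^3 = 582257.
For Xᵀf: Σf = 515, Σd^3·f = 294400.
Normal equations: [[4, 1001]; [1001, 582257]]·[a, b]ᵀ = [515, 294400]ᵀ.
Δ = 4·582257 − 1001² = 1327027.
a = (515·582257 − 1001·294400)/1327027 = 397535/102079; b = (4·294400 − 1001·515)/1327027 = 662085/1327027.
Residuals: 128725/1327027, 1558604/1327027, -2205345/1327027, 518016/1327027; SSR = 5710286/1327027.

SSR = 4.3031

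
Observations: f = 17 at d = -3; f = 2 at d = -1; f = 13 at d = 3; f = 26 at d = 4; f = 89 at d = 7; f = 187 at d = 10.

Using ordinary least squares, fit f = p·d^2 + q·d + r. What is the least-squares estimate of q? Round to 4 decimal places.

From the data, Σd^2·d^2 = 12820, Σd^2·d = 1406, Σd^2 = 184, Σd·d = 184, Σd = 20, Σ1 = 6.
Moment sums: Σd^2·f = 23749, Σd·f = 2583, Σf = 334.
So XᵀX·[p, q, r]ᵀ = Xᵀf: [[12820, 1406, 184]; [1406, 184, 20]; [184, 20, 6]]·[p, q, r]ᵀ = [23749, 2583, 334]ᵀ.
Inverting the 3×3 Gram matrix, [p, q, r]ᵀ = [629681/320730, -236599/320730, -111264/53455]ᵀ.

q = -0.7377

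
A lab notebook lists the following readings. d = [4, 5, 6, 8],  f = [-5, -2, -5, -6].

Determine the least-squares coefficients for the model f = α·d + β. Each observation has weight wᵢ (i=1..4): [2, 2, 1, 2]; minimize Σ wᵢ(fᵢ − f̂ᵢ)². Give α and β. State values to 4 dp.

α = -0.5082, β = -1.5246

AᵀWA·[α, β]ᵀ = AᵀWf reads: 246·α + 40·β = -186;  40·α + 7·β = -31.
Determinant 246·7 − 40² = 122.
α = ((-186)·7 − 40·(-31))/122 = -31/61; β = (246·(-31) − 40·(-186))/122 = -93/61.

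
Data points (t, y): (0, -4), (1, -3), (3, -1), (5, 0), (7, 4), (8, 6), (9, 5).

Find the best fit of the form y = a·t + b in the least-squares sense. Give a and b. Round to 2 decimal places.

a = 1.12, b = -4.26

Forming XᵀX = [[229, 33]; [33, 7]] and Xᵀy = [115, 7]ᵀ gives XᵀX·[a, b]ᵀ = Xᵀy.
Δ = 229·7 − 33² = 514.
a = (115·7 − 33·7)/514 = 287/257; b = (229·7 − 33·115)/514 = -1096/257.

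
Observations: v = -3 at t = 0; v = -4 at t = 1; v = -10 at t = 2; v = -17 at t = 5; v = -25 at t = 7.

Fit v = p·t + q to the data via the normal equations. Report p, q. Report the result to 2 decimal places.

With design matrix A, AᵀA = [[79, 15]; [15, 5]] and Aᵀv = [-284, -59]ᵀ.
Determinant 79·5 − 15² = 170.
p = ((-284)·5 − 15·(-59))/170 = -107/34; q = (79·(-59) − 15·(-284))/170 = -401/170.

p = -3.15, q = -2.36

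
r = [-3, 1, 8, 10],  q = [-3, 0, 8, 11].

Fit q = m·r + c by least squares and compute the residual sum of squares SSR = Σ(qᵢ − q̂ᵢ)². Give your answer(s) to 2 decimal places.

SSR = 1.26

Sums needed: Σr·r = 174, Σr = 16, Σ1 = 4.
For Xᵀq: Σr·q = 183, Σq = 16.
So XᵀX·[m, c]ᵀ = Xᵀq: [[174, 16]; [16, 4]]·[m, c]ᵀ = [183, 16]ᵀ.
Eliminating c: 4·(row 1) − 16·(row 2) gives 440·m = 4·183 − 16·16 = 476, so m = 119/110.
Then c = (16 − 16·(119/110))/4 = -18/55.
Residuals: 63/110, -83/110, -18/55, 28/55; SSR = 139/110.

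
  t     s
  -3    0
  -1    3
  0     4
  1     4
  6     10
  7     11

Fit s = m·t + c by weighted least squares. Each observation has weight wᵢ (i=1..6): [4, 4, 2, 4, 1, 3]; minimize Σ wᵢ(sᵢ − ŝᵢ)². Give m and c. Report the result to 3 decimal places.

m = 1.068, c = 3.499

From the data, Σwᵢ·t·t = 227, Σwᵢ·t = 15, Σwᵢ·1 = 18.
And Σwᵢ·t·s = 295, Σwᵢ·s = 79.
So MᵀWM·[m, c]ᵀ = MᵀWs: [[227, 15]; [15, 18]]·[m, c]ᵀ = [295, 79]ᵀ.
Determinant 227·18 − 15² = 3861.
m = (295·18 − 15·79)/3861 = 125/117; c = (227·79 − 15·295)/3861 = 1228/351.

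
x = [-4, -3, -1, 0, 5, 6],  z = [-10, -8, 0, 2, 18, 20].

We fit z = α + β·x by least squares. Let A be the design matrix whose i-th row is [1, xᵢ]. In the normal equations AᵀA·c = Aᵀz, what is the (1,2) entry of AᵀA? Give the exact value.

3

Row 1 ↔ basis 1, column 2 ↔ basis x, so (AᵀA)_{1,2} = Σᵢ x = (1)·(-4) + (1)·(-3) + (1)·(-1) + (1)·(0) + (1)·(5) + (1)·(6) = 3.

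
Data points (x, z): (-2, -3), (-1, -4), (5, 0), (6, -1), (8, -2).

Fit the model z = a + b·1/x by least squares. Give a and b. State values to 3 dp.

a = -1.453, b = 2.714

The normal system MᵀM·[a, b]ᵀ = Mᵀz is [[5, -121/120]; [-121/120, 19201/14400]]·[a, b]ᵀ = [-10, 61/12]ᵀ.
Δ = 5·(19201/14400) − (-121/120)² = 20341/3600.
a = ((-10)·(19201/14400) − (-121/120)·(61/12))/(20341/3600) = -29550/20341; b = (5·(61/12) − (-121/120)·(-10))/(20341/3600) = 55200/20341.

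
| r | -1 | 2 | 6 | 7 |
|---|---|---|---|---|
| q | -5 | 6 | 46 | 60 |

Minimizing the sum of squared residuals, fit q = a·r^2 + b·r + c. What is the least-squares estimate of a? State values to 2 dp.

a = 0.89

Sums needed: Σr^2·r^2 = 3714, Σr^2·r = 566, Σr^2 = 90, Σr·r = 90, Σr = 14, Σ1 = 4.
And Σr^2·q = 4615, Σr·q = 713, Σq = 107.
MᵀM·[a, b, c]ᵀ = Mᵀq becomes [[3714, 566, 90]; [566, 90, 14]; [90, 14, 4]]·[a, b, c]ᵀ = [4615, 713, 107]ᵀ.
Solving the 3×3 system (Gaussian elimination) gives a = 63/71, b = 401/142, c = -220/71.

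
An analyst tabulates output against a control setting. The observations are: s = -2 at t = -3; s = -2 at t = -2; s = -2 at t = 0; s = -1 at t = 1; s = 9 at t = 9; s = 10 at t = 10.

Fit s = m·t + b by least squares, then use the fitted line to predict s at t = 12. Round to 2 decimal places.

ŝ = 11.65

Forming MᵀM = [[195, 15]; [15, 6]] and Mᵀs = [190, 12]ᵀ gives MᵀM·[m, b]ᵀ = Mᵀs.
Determinant 195·6 − 15² = 945.
m = (190·6 − 15·12)/945 = 64/63; b = (195·12 − 15·190)/945 = -34/63.
At t = 12: ŝ = (64/63)·(12) + (-34/63)·(1) = 734/63.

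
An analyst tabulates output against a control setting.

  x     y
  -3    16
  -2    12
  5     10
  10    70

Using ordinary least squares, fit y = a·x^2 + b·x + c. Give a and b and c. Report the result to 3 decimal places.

Compute the Gram sums: Σx^2·x^2 = 10722, Σx^2·x = 1090, Σx^2 = 138, Σx·x = 138, Σx = 10, Σ1 = 4.
Right-hand side: Σx^2·y = 7442, Σx·y = 678, Σy = 108.
Inverting the 3×3 Gram matrix, [a, b, c]ᵀ = [28987/29642, -84083/29642, 5245/14821]ᵀ.

a = 0.978, b = -2.837, c = 0.354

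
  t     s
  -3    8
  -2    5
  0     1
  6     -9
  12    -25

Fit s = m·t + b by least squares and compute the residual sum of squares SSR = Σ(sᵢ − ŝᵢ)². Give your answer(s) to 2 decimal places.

SSR = 6.85

From the data, Σt·t = 193, Σt = 13, Σ1 = 5.
Moment sums: Σt·s = -388, Σs = -20.
Normal equations: [[193, 13]; [13, 5]]·[m, b]ᵀ = [-388, -20]ᵀ.
det = 193·5 − 13² = 796.
m = ((-388)·5 − 13·(-20))/796 = -420/199; b = (193·(-20) − 13·(-388))/796 = 296/199.
Residuals: 36/199, -141/199, -97/199, 433/199, -231/199; SSR = 1364/199.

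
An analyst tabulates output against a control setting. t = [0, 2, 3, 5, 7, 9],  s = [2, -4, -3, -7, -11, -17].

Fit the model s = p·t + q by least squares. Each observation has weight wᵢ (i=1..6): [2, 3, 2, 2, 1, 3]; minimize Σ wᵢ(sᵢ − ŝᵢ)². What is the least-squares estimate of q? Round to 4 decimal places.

Entries of MᵀWM: Σwᵢ·t·t = 372, Σwᵢ·t = 56, Σwᵢ·1 = 13.
Right-hand side: Σwᵢ·t·s = -648, Σwᵢ·s = -90.
Normal equations: [[372, 56]; [56, 13]]·[p, q]ᵀ = [-648, -90]ᵀ.
Eliminating q: 13·(row 1) − 56·(row 2) gives 1700·p = 13·(-648) − 56·(-90) = -3384, so p = -846/425.
Then q = ((-90) − 56·(-846/425))/13 = 702/425.

q = 1.6518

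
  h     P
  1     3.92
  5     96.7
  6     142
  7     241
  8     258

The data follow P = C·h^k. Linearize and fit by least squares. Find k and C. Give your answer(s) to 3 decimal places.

Let Y = ln P. Fitting Y = k·ln h + ln C by least squares:
XᵀX = [[13.9113, 7.4265]; [7.4265, 5]], rhs = [38.4574, 21.9313]ᵀ  (here Σln h = 7.4265, Σ(ln h)² = 13.9113, Σln P = 21.9313, Σln h·ln P = 38.4574).
Solving (det = 14.4030): k = 2.04214, ln C = 1.35305, so C = exp(1.35305) = 3.86922.

k = 2.042, C = 3.869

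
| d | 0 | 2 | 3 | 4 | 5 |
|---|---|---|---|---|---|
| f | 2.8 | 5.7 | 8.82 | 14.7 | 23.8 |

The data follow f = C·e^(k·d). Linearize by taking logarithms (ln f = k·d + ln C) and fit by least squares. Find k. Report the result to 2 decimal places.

k = 0.43

With ln fᵢ as the transformed response and dᵢ as the regressor:
Σd = 14.0000, Σ(d)² = 54.0000, Σln f = 10.8046, Σd·ln f = 36.6118.
Normal system: [[54.0000, 14.0000]; [14.0000, 5]]·[k, ln C]ᵀ = [36.6118, 10.8046]ᵀ.
Solving (det = 74.0000): k = 0.42965, ln C = 0.95791.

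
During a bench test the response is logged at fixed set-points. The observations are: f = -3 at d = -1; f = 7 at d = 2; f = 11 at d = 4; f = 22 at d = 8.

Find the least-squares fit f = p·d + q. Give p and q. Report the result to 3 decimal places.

p = 2.731, q = 0.374

From the data, Σd·d = 85, Σd = 13, Σ1 = 4.
For Xᵀf: Σd·f = 237, Σf = 37.
So XᵀX·[p, q]ᵀ = Xᵀf: [[85, 13]; [13, 4]]·[p, q]ᵀ = [237, 37]ᵀ.
Δ = 85·4 − 13² = 171.
p = (237·4 − 13·37)/171 = 467/171; q = (85·37 − 13·237)/171 = 64/171.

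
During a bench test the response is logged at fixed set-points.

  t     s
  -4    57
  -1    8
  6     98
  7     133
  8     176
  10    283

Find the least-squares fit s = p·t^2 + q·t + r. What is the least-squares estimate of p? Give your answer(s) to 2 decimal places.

p = 3.01

The normal system MᵀM·[p, q, r]ᵀ = Mᵀs is [[18050, 2006, 266]; [2006, 266, 26]; [266, 26, 6]]·[p, q, r]ᵀ = [50529, 5521, 755]ᵀ.
Inverting the 3×3 Gram matrix, [p, q, r]ᵀ = [26101/8673, -90143/43365, 41107/28910]ᵀ.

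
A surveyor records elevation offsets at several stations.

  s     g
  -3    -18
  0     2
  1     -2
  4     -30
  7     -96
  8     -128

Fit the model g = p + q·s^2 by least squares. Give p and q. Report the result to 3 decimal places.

p = 1.058, q = -2.002

Compute the Gram sums: Σ1 = 6, Σs^2 = 139, Σs^2·s^2 = 6835.
Right-hand side: Σg = -272, Σs^2·g = -13540.
AᵀA·[p, q]ᵀ = Aᵀg becomes [[6, 139]; [139, 6835]]·[p, q]ᵀ = [-272, -13540]ᵀ.
Δ = 6·6835 − 139² = 21689.
p = ((-272)·6835 − 139·(-13540))/21689 = 22940/21689; q = (6·(-13540) − 139·(-272))/21689 = -43432/21689.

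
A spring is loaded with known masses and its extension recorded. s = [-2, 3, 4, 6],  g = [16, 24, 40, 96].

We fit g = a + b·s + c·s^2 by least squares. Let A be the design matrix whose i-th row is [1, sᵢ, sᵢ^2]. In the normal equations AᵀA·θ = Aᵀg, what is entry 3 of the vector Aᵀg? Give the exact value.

4376

Entry 3 ↔ basis s^2, so (Aᵀg)_{3} = Σᵢ (s^2)·gᵢ = (4)·(16) + (9)·(24) + (16)·(40) + (36)·(96) = 4376.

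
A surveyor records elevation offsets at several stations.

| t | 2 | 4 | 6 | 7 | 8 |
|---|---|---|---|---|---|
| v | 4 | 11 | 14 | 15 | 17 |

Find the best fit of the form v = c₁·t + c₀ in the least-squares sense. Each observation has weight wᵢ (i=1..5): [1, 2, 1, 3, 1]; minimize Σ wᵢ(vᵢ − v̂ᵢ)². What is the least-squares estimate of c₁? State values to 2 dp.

The normal system XᵀWX·[c₁, c₀]ᵀ = XᵀWv is [[283, 45]; [45, 8]]·[c₁, c₀]ᵀ = [631, 102]ᵀ.
Determinant 283·8 − 45² = 239.
c₁ = (631·8 − 45·102)/239 = 458/239; c₀ = (283·102 − 45·631)/239 = 471/239.

c₁ = 1.92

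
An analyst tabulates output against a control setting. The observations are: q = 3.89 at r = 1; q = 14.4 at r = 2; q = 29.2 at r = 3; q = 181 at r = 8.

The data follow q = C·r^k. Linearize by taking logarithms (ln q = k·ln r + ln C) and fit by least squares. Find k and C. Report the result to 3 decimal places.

Linearized form: ln q = k·ln r + ln C. From the 4 transformed points,
Σln r = 3.8712, Σ(ln r)² = 6.0115, Σln q = 12.5983, Σln r·ln q = 16.3657.
Equations: 6.0115·k + 3.8712·ln C = 16.3657;  3.8712·k + 4·ln C = 12.5983.
Slope k = (n·Σln r·ln q − Σln r·Σln q)/(n·Σ(ln r)² − (Σln r)²) = (4·16.3657 − 3.8712·12.5983)/9.0597 = 1.84245; ln C = (Σln q − k·Σln r)/n = 1.36645, so C = exp(1.36645) = 3.92142.

k = 1.842, C = 3.921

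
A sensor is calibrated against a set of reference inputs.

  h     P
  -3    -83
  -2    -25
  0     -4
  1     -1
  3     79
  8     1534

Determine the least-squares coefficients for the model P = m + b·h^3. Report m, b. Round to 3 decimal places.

m = -2.592, b = 3.001

From the data, Σ1 = 6, Σh^3 = 505, Σh^3·h^3 = 263667.
For AᵀP: ΣP = 1500, Σh^3·P = 789981.
Normal equations: [[6, 505]; [505, 263667]]·[m, b]ᵀ = [1500, 789981]ᵀ.
Determinant 6·263667 − 505² = 1326977.
m = (1500·263667 − 505·789981)/1326977 = -3439905/1326977; b = (6·789981 − 505·1500)/1326977 = 3982386/1326977.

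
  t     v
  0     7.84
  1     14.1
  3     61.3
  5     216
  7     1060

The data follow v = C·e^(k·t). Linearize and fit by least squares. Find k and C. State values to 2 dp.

Taking logs, ln v = k·t + ln C, so regress ln v on t.
Σt = 16.0000, Σ(t)² = 84.0000, Σln v = 21.1625, Σt·ln v = 90.6321.
Equations: 84.0000·k + 16.0000·ln C = 90.6321;  16.0000·k + 5·ln C = 21.1625.
Δ = 84.0000·5 − (16.0000)² = 164.0000; k = (90.6321·5 − 16.0000·21.1625)/164.0000 = 0.69854, ln C = (84.0000·21.1625 − 16.0000·90.6321)/164.0000 = 1.99717, so C = exp(1.99717) = 7.36820.

k = 0.70, C = 7.37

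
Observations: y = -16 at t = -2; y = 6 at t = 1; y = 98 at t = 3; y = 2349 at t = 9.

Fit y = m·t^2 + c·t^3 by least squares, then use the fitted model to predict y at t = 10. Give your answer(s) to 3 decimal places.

Compute the Gram sums: Σt^2·t^2 = 6659, Σt^2·t^3 = 59261, Σt^3·t^3 = 532235.
Right-hand side: Σt^2·y = 191093, Σt^3·y = 1715201.
det = 6659·532235 − 59261² = 32286744.
m = (191093·532235 − 59261·1715201)/32286744 = 10309399/5381124; c = (6659·1715201 − 59261·191093)/32286744 = 16193531/5381124.
At t = 10: ŷ = (10309399/5381124)·(100) + (16193531/5381124)·(1000) = 205053225/64061.

ŷ = 3200.906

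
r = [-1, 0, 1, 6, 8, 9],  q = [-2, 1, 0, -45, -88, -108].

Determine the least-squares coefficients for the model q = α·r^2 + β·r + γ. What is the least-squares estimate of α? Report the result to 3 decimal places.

Normal-equation sums: Σr^2·r^2 = 11955, Σr^2·r = 1457, Σr^2 = 183, Σr·r = 183, Σr = 23, Σ1 = 6.
And Σr^2·q = -16002, Σr·q = -1944, Σq = -242.
AᵀA·[α, β, γ]ᵀ = Aᵀq becomes [[11955, 1457, 183]; [1457, 183, 23]; [183, 23, 6]]·[α, β, γ]ᵀ = [-16002, -1944, -242]ᵀ.
Row-reducing yields α = -29831/20184, β = 7113/6728, γ = 6979/10092.

α = -1.478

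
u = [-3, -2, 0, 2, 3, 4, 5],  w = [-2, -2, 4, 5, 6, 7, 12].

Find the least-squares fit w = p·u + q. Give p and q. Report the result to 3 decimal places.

Normal-equation sums: Σu·u = 67, Σu = 9, Σ1 = 7.
Moment sums: Σu·w = 126, Σw = 30.
MᵀM·[p, q]ᵀ = Mᵀw becomes [[67, 9]; [9, 7]]·[p, q]ᵀ = [126, 30]ᵀ.
det = 67·7 − 9² = 388.
p = (126·7 − 9·30)/388 = 153/97; q = (67·30 − 9·126)/388 = 219/97.

p = 1.577, q = 2.258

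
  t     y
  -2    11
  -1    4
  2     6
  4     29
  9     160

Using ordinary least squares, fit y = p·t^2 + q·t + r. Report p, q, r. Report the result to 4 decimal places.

p = 2.1134, q = -1.2718, r = 0.2475

AᵀA·[p, q, r]ᵀ = Aᵀy reads: 6850·p + 792·q + 106·r = 13496;  792·p + 106·q + 12·r = 1542;  106·p + 12·q + 5·r = 210.
(Σt^2·t^2 = 6850, Σt^2·t = 792, Σt^2 = 106, Σt·t = 106, Σt = 12, Σ1 = 5, Σt^2·y = 13496, Σt·y = 1542, Σy = 210.)
Row-reducing yields p = 175210/82903, q = -105435/82903, r = 20518/82903.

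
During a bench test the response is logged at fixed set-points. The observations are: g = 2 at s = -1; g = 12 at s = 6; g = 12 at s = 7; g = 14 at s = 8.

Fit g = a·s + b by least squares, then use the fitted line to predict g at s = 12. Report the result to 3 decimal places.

ĝ = 19.240

Setting ∂/∂a … = 0 gives: 150·a + 20·b = 266;  20·a + 4·b = 40.
(Σs·s = 150, Σs = 20, Σ1 = 4, Σs·g = 266, Σg = 40.)
Δ = 150·4 − 20² = 200.
a = (266·4 − 20·40)/200 = 33/25; b = (150·40 − 20·266)/200 = 17/5.
At s = 12: ĝ = (33/25)·(12) + (17/5)·(1) = 481/25.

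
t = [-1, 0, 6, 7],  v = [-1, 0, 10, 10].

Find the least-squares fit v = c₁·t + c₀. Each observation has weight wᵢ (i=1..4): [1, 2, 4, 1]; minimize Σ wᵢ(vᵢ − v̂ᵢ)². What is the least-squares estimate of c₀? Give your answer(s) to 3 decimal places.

Forming AᵀWA = [[194, 30]; [30, 8]] and AᵀWv = [311, 49]ᵀ gives AᵀWA·[c₁, c₀]ᵀ = AᵀWv.
det = 194·8 − 30² = 652.
c₁ = (311·8 − 30·49)/652 = 509/326; c₀ = (194·49 − 30·311)/652 = 44/163.

c₀ = 0.270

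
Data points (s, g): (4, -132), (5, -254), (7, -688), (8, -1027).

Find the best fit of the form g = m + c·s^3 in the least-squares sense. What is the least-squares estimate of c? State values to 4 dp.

Forming MᵀM = [[4, 1044]; [1044, 399514]] and Mᵀg = [-2101, -802006]ᵀ gives MᵀM·[m, c]ᵀ = Mᵀg.
Eliminating c: 399514·(row 1) − 1044·(row 2) gives 508120·m = 399514·(-2101) − 1044·(-802006) = -2084650, so m = -208465/50812.
Then c = ((-802006) − 1044·(-208465/50812))/399514 = -50729/25406.

c = -1.9967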